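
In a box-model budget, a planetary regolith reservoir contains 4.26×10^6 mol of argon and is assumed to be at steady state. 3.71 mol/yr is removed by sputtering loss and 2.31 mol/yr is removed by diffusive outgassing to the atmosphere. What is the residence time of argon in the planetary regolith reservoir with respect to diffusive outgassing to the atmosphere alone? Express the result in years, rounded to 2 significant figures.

1.8×10^6 yr

Residence time with respect to a single sink: τ = M / F_sink.
τ = 4.26×10^6 / 2.31 = 1.844×10^6 yr.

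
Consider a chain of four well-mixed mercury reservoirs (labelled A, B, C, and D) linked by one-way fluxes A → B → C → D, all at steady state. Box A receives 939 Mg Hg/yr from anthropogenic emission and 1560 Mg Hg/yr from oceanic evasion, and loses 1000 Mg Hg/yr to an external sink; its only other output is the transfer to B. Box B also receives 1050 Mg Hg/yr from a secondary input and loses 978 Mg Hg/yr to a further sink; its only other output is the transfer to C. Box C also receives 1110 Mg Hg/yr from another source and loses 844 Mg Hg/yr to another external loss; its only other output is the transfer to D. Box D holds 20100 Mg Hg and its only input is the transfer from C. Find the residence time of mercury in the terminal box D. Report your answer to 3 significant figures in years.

10.9 yr

Box A: F(A→B) = (939 + 1560) − 1000 = 1499.0 Mg Hg/yr.
Box B: F(B→C) = (1499.0 + 1050) − 978 = 1571.0 Mg Hg/yr.
Box C: F(C→D) = (1571.0 + 1110) − 844 = 1837.0 Mg Hg/yr.
Box D throughput = its input = 1837.0 Mg Hg/yr; τ = 20100 / 1837.0 = 10.94 yr.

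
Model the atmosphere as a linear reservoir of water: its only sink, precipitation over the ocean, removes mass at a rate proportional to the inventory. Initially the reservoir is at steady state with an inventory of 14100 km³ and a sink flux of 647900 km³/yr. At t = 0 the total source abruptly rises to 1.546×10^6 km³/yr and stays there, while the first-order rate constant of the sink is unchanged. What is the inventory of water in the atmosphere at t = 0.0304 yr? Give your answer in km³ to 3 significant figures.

28800 km³

The sink rate constant is k = F₀/M₀ = 647900/14100 = 45.95 yr⁻¹.
Solving dM/dt = F₁ − kM with M(0) = M₀ gives M(t) = F₁/k + (M₀ − F₁/k)·e^(−kt).
F₁/k = 1.546×10^6/45.95 = 33645 km³; kt = 45.95 × 0.0304 = 1.397, e^(−kt) = 0.2474.
M(0.0304) = 33645 + (14100 − 33645) × 0.2474 = 33645 − 4835 = 28810 km³.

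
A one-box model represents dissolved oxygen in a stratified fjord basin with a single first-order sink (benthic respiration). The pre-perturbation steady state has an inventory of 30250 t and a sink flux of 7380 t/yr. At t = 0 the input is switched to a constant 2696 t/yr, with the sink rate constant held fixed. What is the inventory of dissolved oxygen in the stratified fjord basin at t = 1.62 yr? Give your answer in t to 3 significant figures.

Residence time τ = M₀/F₀ = 4.099 yr. The eventual steady state is M_∞ = M₀·(F₁/F₀) = 30250 × 2696/7380 = 11051 t.
The anomaly ΔM(t) = M(t) − M_∞ decays as ΔM₀·e^(−t/τ) with ΔM₀ = 30250 − 11051 = 19200 t.
At t = 1.62 yr, e^(−t/τ) = e^(−0.3952) = 0.6735, so ΔM = 12930 t and M = 11051 + 12930 = 23982 t.

24000 t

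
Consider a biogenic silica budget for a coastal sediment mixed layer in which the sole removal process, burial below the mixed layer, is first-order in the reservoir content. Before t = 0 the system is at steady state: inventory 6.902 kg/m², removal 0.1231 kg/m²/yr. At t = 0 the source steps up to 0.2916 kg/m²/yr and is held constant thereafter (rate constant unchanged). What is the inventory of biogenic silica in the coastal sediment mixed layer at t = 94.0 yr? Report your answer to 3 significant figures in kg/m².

The sink rate constant is k = F₀/M₀ = 0.1231/6.902 = 0.01784 yr⁻¹.
Solving dM/dt = F₁ − kM with M(0) = M₀ gives M(t) = F₁/k + (M₀ − F₁/k)·e^(−kt).
F₁/k = 0.2916/0.01784 = 16.349 kg/m²; kt = 0.01784 × 94.0 = 1.677, e^(−kt) = 0.1870.
M(94.0) = 16.349 + (6.902 − 16.349) × 0.1870 = 16.349 − 1.767 = 14.583 kg/m².

14.6 kg/m²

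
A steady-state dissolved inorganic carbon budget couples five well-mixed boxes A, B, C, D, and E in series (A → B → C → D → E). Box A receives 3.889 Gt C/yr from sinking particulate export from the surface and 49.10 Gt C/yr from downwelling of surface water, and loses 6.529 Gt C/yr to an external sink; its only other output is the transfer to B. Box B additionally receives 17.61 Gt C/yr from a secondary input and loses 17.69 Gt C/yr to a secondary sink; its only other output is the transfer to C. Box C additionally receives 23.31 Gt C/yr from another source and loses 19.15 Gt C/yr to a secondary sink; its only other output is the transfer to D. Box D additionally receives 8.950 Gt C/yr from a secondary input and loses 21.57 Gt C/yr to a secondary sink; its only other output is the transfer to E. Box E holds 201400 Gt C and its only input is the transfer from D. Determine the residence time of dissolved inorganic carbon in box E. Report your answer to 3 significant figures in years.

Box A: F(A→B) = (3.889 + 49.10) − 6.529 = 46.460 Gt C/yr.
Box B: F(B→C) = (46.460 + 17.61) − 17.69 = 46.380 Gt C/yr.
Box C: F(C→D) = (46.380 + 23.31) − 19.15 = 50.540 Gt C/yr.
Box D: F(D→E) = (50.540 + 8.950) − 21.57 = 37.920 Gt C/yr.
Box E throughput = its input = 37.920 Gt C/yr; τ = 201400 / 37.920 = 5311 yr.

5310 yr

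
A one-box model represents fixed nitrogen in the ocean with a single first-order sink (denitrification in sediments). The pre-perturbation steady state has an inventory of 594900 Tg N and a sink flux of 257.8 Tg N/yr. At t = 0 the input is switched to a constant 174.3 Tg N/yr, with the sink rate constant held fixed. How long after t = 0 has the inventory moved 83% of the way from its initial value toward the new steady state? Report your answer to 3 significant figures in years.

4090 yr

τ = M₀/F₀ = 594900/257.8 = 2308 yr.
The remaining gap fraction is e^(−t/τ); 83% covered ⇒ e^(−t/τ) = 0.170.
t = −τ ln(0.170) = 2308 × 1.772 = 4089 yr.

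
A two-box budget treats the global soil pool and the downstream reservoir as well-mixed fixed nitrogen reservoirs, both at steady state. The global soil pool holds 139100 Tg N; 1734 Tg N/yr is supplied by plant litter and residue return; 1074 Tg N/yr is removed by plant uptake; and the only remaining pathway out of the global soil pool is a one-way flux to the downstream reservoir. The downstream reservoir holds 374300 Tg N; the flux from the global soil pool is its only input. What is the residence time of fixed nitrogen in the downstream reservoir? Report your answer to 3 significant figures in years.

Balance the global soil pool: ΣF_in = 1734.0 Tg N/yr.
Flux to the downstream reservoir = ΣF_in − (1074) = 660.00 Tg N/yr.
At steady state the output of the downstream reservoir equals its input, 660.00 Tg N/yr.
τ = M / F = 374300 / 660.00 = 567.1 yr.

567 yr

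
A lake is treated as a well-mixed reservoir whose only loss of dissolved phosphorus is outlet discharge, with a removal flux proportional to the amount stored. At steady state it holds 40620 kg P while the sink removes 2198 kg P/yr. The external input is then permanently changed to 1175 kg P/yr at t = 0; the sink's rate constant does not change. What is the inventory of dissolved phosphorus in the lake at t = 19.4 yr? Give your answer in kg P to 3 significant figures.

Residence time τ = M₀/F₀ = 18.48 yr. The eventual steady state is M_∞ = M₀·(F₁/F₀) = 40620 × 1175/2198 = 21715 kg P.
The anomaly ΔM(t) = M(t) − M_∞ decays as ΔM₀·e^(−t/τ) with ΔM₀ = 40620 − 21715 = 18910 kg P.
At t = 19.4 yr, e^(−t/τ) = e^(−1.050) = 0.3500, so ΔM = 6617 kg P and M = 21715 + 6617 = 28332 kg P.

28300 kg P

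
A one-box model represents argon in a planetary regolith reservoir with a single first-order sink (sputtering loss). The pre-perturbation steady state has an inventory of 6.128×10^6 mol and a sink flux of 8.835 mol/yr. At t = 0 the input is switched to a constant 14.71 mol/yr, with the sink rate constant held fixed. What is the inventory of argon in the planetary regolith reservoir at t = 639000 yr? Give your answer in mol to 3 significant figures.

8.58×10^6 mol

Residence time τ = M₀/F₀ = 693600 yr. The eventual steady state is M_∞ = M₀·(F₁/F₀) = 6.128×10^6 × 14.71/8.835 = 1.0203×10^7 mol.
The anomaly ΔM(t) = M(t) − M_∞ decays as ΔM₀·e^(−t/τ) with ΔM₀ = 6.128×10^6 − 1.0203×10^7 = −4.075×10^6 mol.
At t = 639000 yr, e^(−t/τ) = e^(−0.9213) = 0.3980, so ΔM = −1.622×10^6 mol and M = 1.0203×10^7 − 1.622×10^6 = 8.5811×10^6 mol.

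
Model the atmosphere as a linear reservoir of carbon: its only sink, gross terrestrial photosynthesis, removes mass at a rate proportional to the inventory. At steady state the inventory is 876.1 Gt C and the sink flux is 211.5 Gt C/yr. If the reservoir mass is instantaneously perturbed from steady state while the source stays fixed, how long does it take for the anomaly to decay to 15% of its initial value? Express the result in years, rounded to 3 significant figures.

For a linear reservoir the anomaly decays as exp(−t/τ) with τ = M/F = 876.1/211.5 = 4.142 yr.
exp(−t/τ) = 0.15 ⇒ t = −τ ln(0.15) = 4.142 × 1.897 = 7.858 yr.

7.86 yr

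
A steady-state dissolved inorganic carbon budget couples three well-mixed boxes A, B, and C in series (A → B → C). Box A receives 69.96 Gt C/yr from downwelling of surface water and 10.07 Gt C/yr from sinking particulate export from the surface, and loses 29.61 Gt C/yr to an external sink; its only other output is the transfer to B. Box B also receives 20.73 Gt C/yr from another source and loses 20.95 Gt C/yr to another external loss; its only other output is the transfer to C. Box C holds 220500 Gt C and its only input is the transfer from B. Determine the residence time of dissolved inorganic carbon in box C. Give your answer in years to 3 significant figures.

4390 yr

Box A: F(A→B) = (69.96 + 10.07) − 29.61 = 50.420 Gt C/yr.
Box B: F(B→C) = (50.420 + 20.73) − 20.95 = 50.200 Gt C/yr.
Box C throughput = its input = 50.200 Gt C/yr; τ = 220500 / 50.200 = 4392 yr.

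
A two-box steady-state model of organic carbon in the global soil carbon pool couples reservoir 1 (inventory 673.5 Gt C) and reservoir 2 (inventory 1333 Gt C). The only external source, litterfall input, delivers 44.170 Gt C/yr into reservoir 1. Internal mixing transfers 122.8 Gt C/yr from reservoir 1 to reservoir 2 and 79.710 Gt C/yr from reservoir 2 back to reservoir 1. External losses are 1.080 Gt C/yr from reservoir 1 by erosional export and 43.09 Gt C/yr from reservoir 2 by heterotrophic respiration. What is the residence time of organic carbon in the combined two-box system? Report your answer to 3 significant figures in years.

45.4 yr

Residence time in the combined system uses the total inventory and the total *external* removal — internal exchanges between the two boxes cancel.
M_total = 673.5 + 1333 = 2006.5 Gt C.
ΣF_external_out = 1.080 + 43.09 = 44.170 Gt C/yr.
τ = M_total / ΣF_ext = 2006.5 / 44.170 = 45.43 yr.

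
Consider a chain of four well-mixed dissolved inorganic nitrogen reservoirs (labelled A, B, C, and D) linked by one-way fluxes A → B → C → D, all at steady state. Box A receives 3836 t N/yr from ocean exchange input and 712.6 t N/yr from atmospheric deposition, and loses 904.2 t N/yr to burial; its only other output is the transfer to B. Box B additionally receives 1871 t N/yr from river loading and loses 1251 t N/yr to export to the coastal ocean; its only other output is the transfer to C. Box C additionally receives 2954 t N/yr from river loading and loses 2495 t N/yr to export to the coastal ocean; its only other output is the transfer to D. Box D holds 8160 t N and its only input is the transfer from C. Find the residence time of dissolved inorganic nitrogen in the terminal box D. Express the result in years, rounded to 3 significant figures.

Box A: F(A→B) = (3836 + 712.6) − 904.2 = 3644.4 t N/yr.
Box B: F(B→C) = (3644.4 + 1871) − 1251 = 4264.4 t N/yr.
Box C: F(C→D) = (4264.4 + 2954) − 2495 = 4723.4 t N/yr.
Box D throughput = its input = 4723.4 t N/yr; τ = 8160 / 4723.4 = 1.728 yr.

1.73 yr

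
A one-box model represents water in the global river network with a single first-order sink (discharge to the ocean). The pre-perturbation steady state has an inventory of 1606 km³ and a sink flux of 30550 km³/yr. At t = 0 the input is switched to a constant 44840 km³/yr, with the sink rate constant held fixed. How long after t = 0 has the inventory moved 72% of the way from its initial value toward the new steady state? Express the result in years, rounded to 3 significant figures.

0.0669 yr

τ = M₀/F₀ = 1606/30550 = 0.05257 yr.
The remaining gap fraction is e^(−t/τ); 72% covered ⇒ e^(−t/τ) = 0.280.
t = −τ ln(0.280) = 0.05257 × 1.273 = 0.06692 yr.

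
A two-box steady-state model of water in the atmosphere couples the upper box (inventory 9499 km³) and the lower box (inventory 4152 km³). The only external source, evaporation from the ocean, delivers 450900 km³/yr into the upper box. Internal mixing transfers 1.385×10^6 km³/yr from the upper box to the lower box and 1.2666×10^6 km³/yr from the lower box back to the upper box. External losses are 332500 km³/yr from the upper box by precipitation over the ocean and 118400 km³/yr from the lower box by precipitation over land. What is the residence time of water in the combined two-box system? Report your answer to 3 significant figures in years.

Treat the two boxes together as one reservoir: the mixing fluxes between them are internal recycling, so τ = ΣM / Σ(external losses).
M_total = 9499 + 4152 = 13651 km³.
ΣF_external_out = 332500 + 118400 = 450900 km³/yr.
τ = M_total / ΣF_ext = 13651 / 450900 = 0.03028 yr.

0.0303 yr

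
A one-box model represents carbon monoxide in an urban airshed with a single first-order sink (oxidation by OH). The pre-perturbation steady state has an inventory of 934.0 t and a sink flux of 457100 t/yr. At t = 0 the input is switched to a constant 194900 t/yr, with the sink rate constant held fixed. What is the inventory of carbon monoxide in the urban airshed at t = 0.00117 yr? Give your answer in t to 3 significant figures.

700 t

τ = M₀/F₀ = 934.0/457100 = 0.002043 yr; rate constant k = 1/τ.
New steady state M_∞ = F₁/k = F₁·τ = 194900 × 0.002043 = 398.24 t.
M(t) = M_∞ + (M₀ − M_∞)·e^(−t/τ); t/τ = 0.00117/0.002043 = 0.5726, so e^(−t/τ) = 0.5641.
M(t) = 398.24 + 535.8 × 0.5641 = 700.44 t.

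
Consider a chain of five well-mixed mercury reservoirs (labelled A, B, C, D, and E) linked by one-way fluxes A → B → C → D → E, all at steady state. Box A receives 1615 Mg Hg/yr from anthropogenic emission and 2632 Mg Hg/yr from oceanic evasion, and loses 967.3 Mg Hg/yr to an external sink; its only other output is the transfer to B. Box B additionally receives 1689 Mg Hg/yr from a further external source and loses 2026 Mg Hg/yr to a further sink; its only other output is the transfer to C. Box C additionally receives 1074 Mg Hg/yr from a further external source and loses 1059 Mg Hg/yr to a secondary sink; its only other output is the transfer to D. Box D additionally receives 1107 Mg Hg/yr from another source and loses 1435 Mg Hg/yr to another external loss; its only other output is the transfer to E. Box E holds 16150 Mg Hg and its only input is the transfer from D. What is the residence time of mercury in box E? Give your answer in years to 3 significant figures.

Box A: F(A→B) = (1615 + 2632) − 967.3 = 3279.7 Mg Hg/yr.
Box B: F(B→C) = (3279.7 + 1689) − 2026 = 2942.7 Mg Hg/yr.
Box C: F(C→D) = (2942.7 + 1074) − 1059 = 2957.7 Mg Hg/yr.
Box D: F(D→E) = (2957.7 + 1107) − 1435 = 2629.7 Mg Hg/yr.
Box E throughput = its input = 2629.7 Mg Hg/yr; τ = 16150 / 2629.7 = 6.141 yr.

6.14 yr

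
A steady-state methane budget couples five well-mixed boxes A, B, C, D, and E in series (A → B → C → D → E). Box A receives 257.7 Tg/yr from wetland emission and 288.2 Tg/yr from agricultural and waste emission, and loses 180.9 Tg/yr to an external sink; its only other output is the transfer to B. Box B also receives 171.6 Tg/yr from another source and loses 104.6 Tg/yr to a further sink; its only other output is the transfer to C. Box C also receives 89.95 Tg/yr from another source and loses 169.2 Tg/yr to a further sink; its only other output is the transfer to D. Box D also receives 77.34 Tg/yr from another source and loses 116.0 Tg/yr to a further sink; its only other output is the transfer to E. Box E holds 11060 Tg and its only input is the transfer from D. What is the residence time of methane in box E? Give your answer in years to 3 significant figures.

Box A: F(A→B) = (257.7 + 288.2) − 180.9 = 365.00 Tg/yr.
Box B: F(B→C) = (365.00 + 171.6) − 104.6 = 432.00 Tg/yr.
Box C: F(C→D) = (432.00 + 89.95) − 169.2 = 352.75 Tg/yr.
Box D: F(D→E) = (352.75 + 77.34) − 116.0 = 314.09 Tg/yr.
Box E throughput = its input = 314.09 Tg/yr; τ = 11060 / 314.09 = 35.21 yr.

35.2 yr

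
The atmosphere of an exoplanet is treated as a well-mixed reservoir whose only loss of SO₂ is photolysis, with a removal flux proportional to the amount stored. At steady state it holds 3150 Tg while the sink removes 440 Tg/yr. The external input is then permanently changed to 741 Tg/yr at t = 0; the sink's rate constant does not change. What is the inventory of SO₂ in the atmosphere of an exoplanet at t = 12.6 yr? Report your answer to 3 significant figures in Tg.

4930 Tg

Residence time τ = M₀/F₀ = 7.159 yr. The eventual steady state is M_∞ = M₀·(F₁/F₀) = 3150 × 741/440 = 5304.9 Tg.
The anomaly ΔM(t) = M(t) − M_∞ decays as ΔM₀·e^(−t/τ) with ΔM₀ = 3150 − 5304.9 = −2155 Tg.
At t = 12.6 yr, e^(−t/τ) = e^(−1.760) = 0.1720, so ΔM = −370.7 Tg and M = 5304.9 − 370.7 = 4934.1 Tg.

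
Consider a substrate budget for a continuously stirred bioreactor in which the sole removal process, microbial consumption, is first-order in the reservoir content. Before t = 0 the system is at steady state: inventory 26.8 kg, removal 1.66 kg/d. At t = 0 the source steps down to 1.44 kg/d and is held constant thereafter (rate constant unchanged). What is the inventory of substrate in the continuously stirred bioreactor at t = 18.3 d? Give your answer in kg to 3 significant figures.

24.4 kg

τ = M₀/F₀ = 26.8/1.66 = 16.14 d; rate constant k = 1/τ.
New steady state M_∞ = F₁/k = F₁·τ = 1.44 × 16.14 = 23.248 kg.
M(t) = M_∞ + (M₀ − M_∞)·e^(−t/τ); t/τ = 18.3/16.14 = 1.134, so e^(−t/τ) = 0.3219.
M(t) = 23.248 + 3.552 × 0.3219 = 24.392 kg.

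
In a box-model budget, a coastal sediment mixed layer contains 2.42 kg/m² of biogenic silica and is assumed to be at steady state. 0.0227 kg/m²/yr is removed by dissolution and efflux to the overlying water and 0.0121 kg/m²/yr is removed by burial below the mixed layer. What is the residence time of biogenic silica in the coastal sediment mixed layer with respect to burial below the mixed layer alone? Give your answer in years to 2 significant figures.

Residence time with respect to a single sink: τ = M / F_sink.
τ = 2.42 / 0.0121 = 200.0 yr.

200 yr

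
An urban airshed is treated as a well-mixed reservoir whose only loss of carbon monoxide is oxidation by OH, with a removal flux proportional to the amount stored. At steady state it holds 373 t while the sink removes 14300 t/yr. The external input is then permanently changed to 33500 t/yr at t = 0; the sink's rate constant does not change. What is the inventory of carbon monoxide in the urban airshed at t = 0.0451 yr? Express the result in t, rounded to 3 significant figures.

785 t

τ = M₀/F₀ = 373/14300 = 0.02608 yr; rate constant k = 1/τ.
New steady state M_∞ = F₁/k = F₁·τ = 33500 × 0.02608 = 873.81 t.
M(t) = M_∞ + (M₀ − M_∞)·e^(−t/τ); t/τ = 0.0451/0.02608 = 1.729, so e^(−t/τ) = 0.1775.
M(t) = 873.81 − 500.8 × 0.1775 = 784.94 t.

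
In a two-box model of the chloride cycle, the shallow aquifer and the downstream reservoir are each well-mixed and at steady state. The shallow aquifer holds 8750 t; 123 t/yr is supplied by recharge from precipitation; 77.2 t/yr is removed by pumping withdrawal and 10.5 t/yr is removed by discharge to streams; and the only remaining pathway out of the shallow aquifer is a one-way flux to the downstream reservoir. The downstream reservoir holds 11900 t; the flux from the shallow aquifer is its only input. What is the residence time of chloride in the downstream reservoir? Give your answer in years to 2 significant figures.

Balance the shallow aquifer: ΣF_in = 123.00 t/yr.
Flux to the downstream reservoir = ΣF_in − (77.2 + 10.5) = 35.300 t/yr.
At steady state the output of the downstream reservoir equals its input, 35.300 t/yr.
τ = M / F = 11900 / 35.300 = 337.1 yr.

340 yr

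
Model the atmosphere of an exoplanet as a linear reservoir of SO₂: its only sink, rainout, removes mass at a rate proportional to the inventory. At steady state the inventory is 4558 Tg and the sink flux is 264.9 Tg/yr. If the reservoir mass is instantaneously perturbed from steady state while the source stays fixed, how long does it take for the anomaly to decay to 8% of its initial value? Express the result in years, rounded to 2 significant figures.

43 yr

For a linear reservoir the anomaly decays as exp(−t/τ) with τ = M/F = 4558/264.9 = 17.21 yr.
exp(−t/τ) = 0.08 ⇒ t = −τ ln(0.08) = 17.21 × 2.526 = 43.46 yr.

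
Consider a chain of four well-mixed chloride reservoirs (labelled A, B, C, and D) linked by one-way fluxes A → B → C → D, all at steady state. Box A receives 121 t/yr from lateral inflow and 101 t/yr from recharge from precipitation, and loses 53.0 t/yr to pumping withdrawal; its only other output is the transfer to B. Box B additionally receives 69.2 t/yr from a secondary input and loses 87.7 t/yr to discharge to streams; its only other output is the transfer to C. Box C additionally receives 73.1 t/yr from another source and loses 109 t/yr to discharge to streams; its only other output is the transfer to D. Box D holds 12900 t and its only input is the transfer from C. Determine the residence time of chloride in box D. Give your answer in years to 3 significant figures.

Box A: F(A→B) = (121 + 101) − 53.0 = 169.00 t/yr.
Box B: F(B→C) = (169.00 + 69.2) − 87.7 = 150.50 t/yr.
Box C: F(C→D) = (150.50 + 73.1) − 109 = 114.60 t/yr.
Box D throughput = its input = 114.60 t/yr; τ = 12900 / 114.60 = 112.6 yr.

113 yr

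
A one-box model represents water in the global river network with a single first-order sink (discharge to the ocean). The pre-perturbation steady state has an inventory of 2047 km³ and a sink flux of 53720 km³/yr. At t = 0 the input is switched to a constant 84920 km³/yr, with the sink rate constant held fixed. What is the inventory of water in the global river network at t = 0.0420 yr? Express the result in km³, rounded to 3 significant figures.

Residence time τ = M₀/F₀ = 0.03810 yr. The eventual steady state is M_∞ = M₀·(F₁/F₀) = 2047 × 84920/53720 = 3235.9 km³.
The anomaly ΔM(t) = M(t) − M_∞ decays as ΔM₀·e^(−t/τ) with ΔM₀ = 2047 − 3235.9 = −1189 km³.
At t = 0.0420 yr, e^(−t/τ) = e^(−1.102) = 0.3321, so ΔM = −394.9 km³ and M = 3235.9 − 394.9 = 2841.0 km³.

2840 km³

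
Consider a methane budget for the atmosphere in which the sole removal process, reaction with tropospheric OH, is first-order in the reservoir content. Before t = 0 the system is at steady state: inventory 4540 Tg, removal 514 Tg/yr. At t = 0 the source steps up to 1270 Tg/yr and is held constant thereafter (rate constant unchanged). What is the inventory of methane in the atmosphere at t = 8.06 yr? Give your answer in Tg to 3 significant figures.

8540 Tg

Residence time τ = M₀/F₀ = 8.833 yr. The eventual steady state is M_∞ = M₀·(F₁/F₀) = 4540 × 1270/514 = 11218 Tg.
The anomaly ΔM(t) = M(t) − M_∞ decays as ΔM₀·e^(−t/τ) with ΔM₀ = 4540 − 11218 = −6678 Tg.
At t = 8.06 yr, e^(−t/τ) = e^(−0.9125) = 0.4015, so ΔM = −2681 Tg and M = 11218 − 2681 = 8536.4 Tg.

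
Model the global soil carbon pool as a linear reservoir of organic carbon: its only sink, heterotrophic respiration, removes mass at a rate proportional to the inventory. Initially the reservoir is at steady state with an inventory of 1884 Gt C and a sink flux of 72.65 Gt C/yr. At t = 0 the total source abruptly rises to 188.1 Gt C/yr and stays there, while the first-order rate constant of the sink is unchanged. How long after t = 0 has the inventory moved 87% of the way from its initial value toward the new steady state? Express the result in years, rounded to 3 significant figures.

τ = M₀/F₀ = 1884/72.65 = 25.93 yr.
The remaining gap fraction is e^(−t/τ); 87% covered ⇒ e^(−t/τ) = 0.130.
t = −τ ln(0.130) = 25.93 × 2.040 = 52.91 yr.

52.9 yr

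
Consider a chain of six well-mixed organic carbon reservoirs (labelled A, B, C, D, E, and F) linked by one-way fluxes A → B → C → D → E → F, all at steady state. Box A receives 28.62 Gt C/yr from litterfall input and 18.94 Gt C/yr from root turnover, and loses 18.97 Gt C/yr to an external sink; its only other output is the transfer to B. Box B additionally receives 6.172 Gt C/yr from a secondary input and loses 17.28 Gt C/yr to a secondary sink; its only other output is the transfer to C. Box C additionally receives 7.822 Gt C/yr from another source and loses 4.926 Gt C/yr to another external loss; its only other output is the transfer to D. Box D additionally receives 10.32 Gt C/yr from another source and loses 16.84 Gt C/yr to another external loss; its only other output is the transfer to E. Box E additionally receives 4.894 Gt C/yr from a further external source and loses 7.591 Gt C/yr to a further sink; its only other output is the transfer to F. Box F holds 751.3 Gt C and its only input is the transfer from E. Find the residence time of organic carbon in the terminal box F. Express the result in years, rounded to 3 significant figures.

67.3 yr

Box A: F(A→B) = (28.62 + 18.94) − 18.97 = 28.590 Gt C/yr.
Box B: F(B→C) = (28.590 + 6.172) − 17.28 = 17.482 Gt C/yr.
Box C: F(C→D) = (17.482 + 7.822) − 4.926 = 20.378 Gt C/yr.
Box D: F(D→E) = (20.378 + 10.32) − 16.84 = 13.858 Gt C/yr.
Box E: F(E→F) = (13.858 + 4.894) − 7.591 = 11.161 Gt C/yr.
Box F throughput = its input = 11.161 Gt C/yr; τ = 751.3 / 11.161 = 67.31 yr.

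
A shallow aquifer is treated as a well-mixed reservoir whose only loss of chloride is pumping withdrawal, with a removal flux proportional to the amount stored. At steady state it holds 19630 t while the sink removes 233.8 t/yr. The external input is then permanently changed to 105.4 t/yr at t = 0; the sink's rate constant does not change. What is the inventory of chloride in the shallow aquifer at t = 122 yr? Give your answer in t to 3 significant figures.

11400 t

The sink rate constant is k = F₀/M₀ = 233.8/19630 = 0.01191 yr⁻¹.
Solving dM/dt = F₁ − kM with M(0) = M₀ gives M(t) = F₁/k + (M₀ − F₁/k)·e^(−kt).
F₁/k = 105.4/0.01191 = 8849.5 t; kt = 0.01191 × 122 = 1.453, e^(−kt) = 0.2339.
M(122) = 8849.5 + (19630 − 8849.5) × 0.2339 = 8849.5 + 2521 = 11371 t.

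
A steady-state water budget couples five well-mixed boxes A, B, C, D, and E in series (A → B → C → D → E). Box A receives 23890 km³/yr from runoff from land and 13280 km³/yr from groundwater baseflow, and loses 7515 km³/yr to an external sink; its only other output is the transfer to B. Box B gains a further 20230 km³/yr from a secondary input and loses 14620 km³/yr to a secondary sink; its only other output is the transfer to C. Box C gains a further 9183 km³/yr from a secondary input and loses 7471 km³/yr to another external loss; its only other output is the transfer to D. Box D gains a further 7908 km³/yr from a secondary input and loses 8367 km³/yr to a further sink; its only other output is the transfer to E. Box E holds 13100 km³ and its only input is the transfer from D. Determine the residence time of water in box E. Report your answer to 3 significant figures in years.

0.359 yr

Box A: F(A→B) = (23890 + 13280) − 7515 = 29655 km³/yr.
Box B: F(B→C) = (29655 + 20230) − 14620 = 35265 km³/yr.
Box C: F(C→D) = (35265 + 9183) − 7471 = 36977 km³/yr.
Box D: F(D→E) = (36977 + 7908) − 8367 = 36518 km³/yr.
Box E throughput = its input = 36518 km³/yr; τ = 13100 / 36518 = 0.3587 yr.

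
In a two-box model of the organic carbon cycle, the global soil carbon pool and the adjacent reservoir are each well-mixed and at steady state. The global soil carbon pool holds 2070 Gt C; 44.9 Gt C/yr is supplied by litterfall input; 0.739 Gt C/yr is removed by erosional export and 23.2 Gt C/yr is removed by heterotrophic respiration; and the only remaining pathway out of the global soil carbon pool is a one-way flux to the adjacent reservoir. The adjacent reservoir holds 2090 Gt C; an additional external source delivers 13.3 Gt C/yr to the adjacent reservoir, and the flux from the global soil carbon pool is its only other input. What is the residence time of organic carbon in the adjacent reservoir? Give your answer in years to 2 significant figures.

Balance the global soil carbon pool: ΣF_in = 44.900 Gt C/yr.
Flux to the adjacent reservoir = ΣF_in − (0.739 + 23.2) = 20.961 Gt C/yr.
Total input to the adjacent reservoir = 20.961 + 13.3 = 34.261 Gt C/yr; at steady state this equals its total output.
τ = M / F = 2090 / 34.261 = 61.00 yr.

61 yr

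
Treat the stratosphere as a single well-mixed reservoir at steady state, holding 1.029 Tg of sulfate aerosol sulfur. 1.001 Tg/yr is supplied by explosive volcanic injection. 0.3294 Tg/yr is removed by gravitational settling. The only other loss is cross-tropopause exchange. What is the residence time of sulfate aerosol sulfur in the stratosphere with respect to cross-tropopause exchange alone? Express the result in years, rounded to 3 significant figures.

1.53 yr

At steady state ΣF_in = ΣF_out.
ΣF_in = 1.0010 Tg/yr.
Cross-tropopause exchange flux = ΣF_in − (0.3294) = 1.0010 − 0.3294 = 0.6716 Tg/yr.
τ = M / F = 1.029 / 0.6716 = 1.532 yr.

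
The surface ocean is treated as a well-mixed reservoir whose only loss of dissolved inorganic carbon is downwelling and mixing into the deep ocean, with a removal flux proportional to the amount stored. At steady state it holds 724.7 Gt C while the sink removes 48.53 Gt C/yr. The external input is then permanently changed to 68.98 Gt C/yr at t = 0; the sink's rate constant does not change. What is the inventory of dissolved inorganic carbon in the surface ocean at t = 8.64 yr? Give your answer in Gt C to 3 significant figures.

859 Gt C

τ = M₀/F₀ = 724.7/48.53 = 14.93 yr; rate constant k = 1/τ.
New steady state M_∞ = F₁/k = F₁·τ = 68.98 × 14.93 = 1030.1 Gt C.
M(t) = M_∞ + (M₀ − M_∞)·e^(−t/τ); t/τ = 8.64/14.93 = 0.5786, so e^(−t/τ) = 0.5607.
M(t) = 1030.1 − 305.4 × 0.5607 = 858.86 Gt C.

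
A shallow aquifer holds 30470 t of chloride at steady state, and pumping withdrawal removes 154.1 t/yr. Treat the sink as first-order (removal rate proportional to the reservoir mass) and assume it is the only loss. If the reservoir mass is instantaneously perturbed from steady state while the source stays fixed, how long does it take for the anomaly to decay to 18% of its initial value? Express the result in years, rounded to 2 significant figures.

For a linear reservoir the anomaly decays as exp(−t/τ) with τ = M/F = 30470/154.1 = 197.7 yr.
exp(−t/τ) = 0.18 ⇒ t = −τ ln(0.18) = 197.7 × 1.715 = 339.1 yr.

340 yr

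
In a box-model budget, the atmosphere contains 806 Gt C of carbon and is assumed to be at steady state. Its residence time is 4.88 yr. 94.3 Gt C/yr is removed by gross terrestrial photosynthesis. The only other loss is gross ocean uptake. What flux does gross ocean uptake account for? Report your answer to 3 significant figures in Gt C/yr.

70.9 Gt C/yr

Total removal F = M/τ = 806 / 4.88 = 165.2 Gt C/yr.
Gross ocean uptake = F − (94.3) = 165.2 − 94.30 = 70.86 Gt C/yr.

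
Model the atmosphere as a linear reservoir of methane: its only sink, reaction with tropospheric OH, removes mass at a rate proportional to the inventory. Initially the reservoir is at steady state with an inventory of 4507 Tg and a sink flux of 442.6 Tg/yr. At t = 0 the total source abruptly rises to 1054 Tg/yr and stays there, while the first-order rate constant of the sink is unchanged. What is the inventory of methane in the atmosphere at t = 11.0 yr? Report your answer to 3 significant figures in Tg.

8620 Tg

Residence time τ = M₀/F₀ = 10.18 yr. The eventual steady state is M_∞ = M₀·(F₁/F₀) = 4507 × 1054/442.6 = 10733 Tg.
The anomaly ΔM(t) = M(t) − M_∞ decays as ΔM₀·e^(−t/τ) with ΔM₀ = 4507 − 10733 = −6226 Tg.
At t = 11.0 yr, e^(−t/τ) = e^(−1.080) = 0.3395, so ΔM = −2114 Tg and M = 10733 − 2114 = 8619.1 Tg.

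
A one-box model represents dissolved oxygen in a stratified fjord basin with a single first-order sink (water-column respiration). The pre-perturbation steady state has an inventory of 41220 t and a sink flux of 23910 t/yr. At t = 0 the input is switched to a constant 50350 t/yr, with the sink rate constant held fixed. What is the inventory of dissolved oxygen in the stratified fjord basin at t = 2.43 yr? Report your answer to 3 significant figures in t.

Residence time τ = M₀/F₀ = 1.724 yr. The eventual steady state is M_∞ = M₀·(F₁/F₀) = 41220 × 50350/23910 = 86802 t.
The anomaly ΔM(t) = M(t) − M_∞ decays as ΔM₀·e^(−t/τ) with ΔM₀ = 41220 − 86802 = −45580 t.
At t = 2.43 yr, e^(−t/τ) = e^(−1.410) = 0.2443, so ΔM = −11130 t and M = 86802 − 11130 = 75668 t.

75700 t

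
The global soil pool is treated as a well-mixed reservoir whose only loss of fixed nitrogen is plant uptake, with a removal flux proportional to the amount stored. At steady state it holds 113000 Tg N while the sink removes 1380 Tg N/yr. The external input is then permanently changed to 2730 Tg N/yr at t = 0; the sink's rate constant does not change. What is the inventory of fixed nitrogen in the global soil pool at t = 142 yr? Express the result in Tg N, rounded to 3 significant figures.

204000 Tg N

The sink rate constant is k = F₀/M₀ = 1380/113000 = 0.01221 yr⁻¹.
Solving dM/dt = F₁ − kM with M(0) = M₀ gives M(t) = F₁/k + (M₀ − F₁/k)·e^(−kt).
F₁/k = 2730/0.01221 = 223540 Tg N; kt = 0.01221 × 142 = 1.734, e^(−kt) = 0.1765.
M(142) = 223540 + (113000 − 223540) × 0.1765 = 223540 − 19520 = 204030 Tg N.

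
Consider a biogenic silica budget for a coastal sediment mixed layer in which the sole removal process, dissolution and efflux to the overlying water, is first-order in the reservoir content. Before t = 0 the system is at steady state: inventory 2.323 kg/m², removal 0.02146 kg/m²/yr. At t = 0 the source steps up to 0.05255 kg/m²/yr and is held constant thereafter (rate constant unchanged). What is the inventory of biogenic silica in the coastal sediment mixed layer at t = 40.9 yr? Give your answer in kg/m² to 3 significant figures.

Residence time τ = M₀/F₀ = 108.2 yr. The eventual steady state is M_∞ = M₀·(F₁/F₀) = 2.323 × 0.05255/0.02146 = 5.6884 kg/m².
The anomaly ΔM(t) = M(t) − M_∞ decays as ΔM₀·e^(−t/τ) with ΔM₀ = 2.323 − 5.6884 = −3.365 kg/m².
At t = 40.9 yr, e^(−t/τ) = e^(−0.3778) = 0.6853, so ΔM = −2.306 kg/m² and M = 5.6884 − 2.306 = 3.3820 kg/m².

3.38 kg/m²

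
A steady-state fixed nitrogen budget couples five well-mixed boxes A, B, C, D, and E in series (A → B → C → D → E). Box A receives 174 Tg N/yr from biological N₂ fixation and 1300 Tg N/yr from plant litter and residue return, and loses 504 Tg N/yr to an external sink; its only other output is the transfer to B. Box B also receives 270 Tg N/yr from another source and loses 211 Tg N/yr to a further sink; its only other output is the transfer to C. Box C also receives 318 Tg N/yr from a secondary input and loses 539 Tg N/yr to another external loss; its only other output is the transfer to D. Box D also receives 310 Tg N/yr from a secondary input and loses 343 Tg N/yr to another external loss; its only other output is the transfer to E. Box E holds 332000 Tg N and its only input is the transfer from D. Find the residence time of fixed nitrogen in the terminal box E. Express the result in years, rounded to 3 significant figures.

Box A: F(A→B) = (174 + 1300) − 504 = 970.00 Tg N/yr.
Box B: F(B→C) = (970.00 + 270) − 211 = 1029.0 Tg N/yr.
Box C: F(C→D) = (1029.0 + 318) − 539 = 808.00 Tg N/yr.
Box D: F(D→E) = (808.00 + 310) − 343 = 775.00 Tg N/yr.
Box E throughput = its input = 775.00 Tg N/yr; τ = 332000 / 775.00 = 428.4 yr.

428 yr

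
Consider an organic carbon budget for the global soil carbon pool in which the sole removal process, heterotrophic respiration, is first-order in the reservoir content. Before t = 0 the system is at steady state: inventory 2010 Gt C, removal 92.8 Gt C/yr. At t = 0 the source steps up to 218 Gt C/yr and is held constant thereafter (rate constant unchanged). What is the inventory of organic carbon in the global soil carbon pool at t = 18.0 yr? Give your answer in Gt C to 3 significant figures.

Residence time τ = M₀/F₀ = 21.66 yr. The eventual steady state is M_∞ = M₀·(F₁/F₀) = 2010 × 218/92.8 = 4721.8 Gt C.
The anomaly ΔM(t) = M(t) − M_∞ decays as ΔM₀·e^(−t/τ) with ΔM₀ = 2010 − 4721.8 = −2712 Gt C.
At t = 18.0 yr, e^(−t/τ) = e^(−0.8310) = 0.4356, so ΔM = −1181 Gt C and M = 4721.8 − 1181 = 3540.5 Gt C.

3540 Gt C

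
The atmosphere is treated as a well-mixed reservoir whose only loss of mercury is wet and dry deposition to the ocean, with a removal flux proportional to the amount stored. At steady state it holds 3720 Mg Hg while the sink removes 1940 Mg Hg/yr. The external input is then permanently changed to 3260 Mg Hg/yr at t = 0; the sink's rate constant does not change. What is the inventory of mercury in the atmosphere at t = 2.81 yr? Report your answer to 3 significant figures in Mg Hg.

The sink rate constant is k = F₀/M₀ = 1940/3720 = 0.5215 yr⁻¹.
Solving dM/dt = F₁ − kM with M(0) = M₀ gives M(t) = F₁/k + (M₀ − F₁/k)·e^(−kt).
F₁/k = 3260/0.5215 = 6251.1 Mg Hg; kt = 0.5215 × 2.81 = 1.465, e^(−kt) = 0.2310.
M(2.81) = 6251.1 + (3720 − 6251.1) × 0.2310 = 6251.1 − 584.6 = 5666.5 Mg Hg.

5670 Mg Hg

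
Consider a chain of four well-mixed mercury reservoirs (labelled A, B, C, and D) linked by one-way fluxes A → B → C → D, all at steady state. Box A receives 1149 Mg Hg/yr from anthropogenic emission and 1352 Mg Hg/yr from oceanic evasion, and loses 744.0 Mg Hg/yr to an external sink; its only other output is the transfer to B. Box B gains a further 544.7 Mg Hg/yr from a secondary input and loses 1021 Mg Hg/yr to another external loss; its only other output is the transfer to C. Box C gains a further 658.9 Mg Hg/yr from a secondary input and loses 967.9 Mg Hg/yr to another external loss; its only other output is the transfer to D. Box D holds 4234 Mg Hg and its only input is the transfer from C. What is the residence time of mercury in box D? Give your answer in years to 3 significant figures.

Box A: F(A→B) = (1149 + 1352) − 744.0 = 1757.0 Mg Hg/yr.
Box B: F(B→C) = (1757.0 + 544.7) − 1021 = 1280.7 Mg Hg/yr.
Box C: F(C→D) = (1280.7 + 658.9) − 967.9 = 971.70 Mg Hg/yr.
Box D throughput = its input = 971.70 Mg Hg/yr; τ = 4234 / 971.70 = 4.357 yr.

4.36 yr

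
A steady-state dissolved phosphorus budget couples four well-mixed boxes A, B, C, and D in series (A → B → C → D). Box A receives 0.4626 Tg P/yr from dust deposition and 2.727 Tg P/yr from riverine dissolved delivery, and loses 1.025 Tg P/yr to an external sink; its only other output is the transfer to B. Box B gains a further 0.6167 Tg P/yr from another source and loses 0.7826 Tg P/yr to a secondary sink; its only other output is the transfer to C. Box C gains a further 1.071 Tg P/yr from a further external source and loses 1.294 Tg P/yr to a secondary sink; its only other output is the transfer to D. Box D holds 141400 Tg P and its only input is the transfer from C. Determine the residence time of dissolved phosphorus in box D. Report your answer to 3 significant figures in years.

Box A: F(A→B) = (0.4626 + 2.727) − 1.025 = 2.1646 Tg P/yr.
Box B: F(B→C) = (2.1646 + 0.6167) − 0.7826 = 1.9987 Tg P/yr.
Box C: F(C→D) = (1.9987 + 1.071) − 1.294 = 1.7757 Tg P/yr.
Box D throughput = its input = 1.7757 Tg P/yr; τ = 141400 / 1.7757 = 79630 yr.

79600 yr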